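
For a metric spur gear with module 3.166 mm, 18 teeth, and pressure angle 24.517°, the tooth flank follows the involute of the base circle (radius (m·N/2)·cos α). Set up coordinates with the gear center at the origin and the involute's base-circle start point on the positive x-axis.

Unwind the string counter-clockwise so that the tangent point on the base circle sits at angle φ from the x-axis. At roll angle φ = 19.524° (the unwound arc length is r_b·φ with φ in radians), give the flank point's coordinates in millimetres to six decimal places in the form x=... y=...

x=27.386668 y=0.337974

pitch radius r_p = m·N/2 = 3.166·18/2 = 28.494000
base radius r_b = r_p·cos α = 28.494000·cos 24.517° = 25.924929
roll angle φ = 19.524° = 0.34075808 rad
x = r_b·(cos φ + φ·sin φ) = 25.924929·(0.94250158 + 0.34075808·0.33420168) = 27.386668
y = r_b·(sin φ − φ·cos φ) = 25.924929·(0.33420168 − 0.34075808·0.94250158) = 0.337974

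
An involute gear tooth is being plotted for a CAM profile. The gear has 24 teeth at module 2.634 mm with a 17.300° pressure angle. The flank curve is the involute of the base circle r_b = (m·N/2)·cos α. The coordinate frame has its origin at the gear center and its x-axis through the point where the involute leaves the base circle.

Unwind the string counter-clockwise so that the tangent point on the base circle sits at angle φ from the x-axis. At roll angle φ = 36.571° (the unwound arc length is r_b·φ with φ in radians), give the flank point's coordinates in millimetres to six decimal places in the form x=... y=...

x=35.713365 y=2.510818

pitch radius r_p = m·N/2 = 2.634·24/2 = 31.608000
base radius r_b = r_p·cos α = 31.608000·cos 17.300° = 30.178079
roll angle φ = 36.571° = 0.63828436 rad
x = r_b·(cos φ + φ·sin φ) = 30.178079·(0.80311915 + 0.63828436·0.59581846) = 35.713365
y = r_b·(sin φ − φ·cos φ) = 30.178079·(0.59581846 − 0.63828436·0.80311915) = 2.510818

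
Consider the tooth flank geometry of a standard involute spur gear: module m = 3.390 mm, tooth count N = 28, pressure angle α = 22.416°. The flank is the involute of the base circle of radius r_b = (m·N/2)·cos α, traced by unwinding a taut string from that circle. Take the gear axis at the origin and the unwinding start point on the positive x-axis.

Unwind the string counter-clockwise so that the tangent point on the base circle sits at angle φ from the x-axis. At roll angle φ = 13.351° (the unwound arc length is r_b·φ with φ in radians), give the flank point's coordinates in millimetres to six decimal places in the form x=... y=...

pitch radius r_p = m·N/2 = 3.390·28/2 = 47.460000
base radius r_b = r_p·cos α = 47.460000·cos 22.416° = 43.873903
roll angle φ = 13.351° = 0.23301891 rad
x = r_b·(cos φ + φ·sin φ) = 43.873903·(0.97297372 + 0.23301891·0.23091589) = 45.048911
y = r_b·(sin φ − φ·cos φ) = 43.873903·(0.23091589 − 0.23301891·0.97297372) = 0.184034

x=45.048911 y=0.184034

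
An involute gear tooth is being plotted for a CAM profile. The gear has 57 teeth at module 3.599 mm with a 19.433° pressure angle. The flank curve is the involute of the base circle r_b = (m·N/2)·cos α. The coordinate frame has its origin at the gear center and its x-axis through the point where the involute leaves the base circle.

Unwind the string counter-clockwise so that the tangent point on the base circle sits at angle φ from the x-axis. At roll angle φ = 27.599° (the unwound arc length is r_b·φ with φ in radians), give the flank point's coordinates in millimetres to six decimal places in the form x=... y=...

x=107.307362 y=3.520733

pitch radius r_p = m·N/2 = 3.599·57/2 = 102.571500
base radius r_b = r_p·cos α = 102.571500·cos 19.433° = 96.728124
roll angle φ = 27.599° = 0.48169342 rad
x = r_b·(cos φ + φ·sin φ) = 96.728124·(0.88621167 + 0.48169342·0.46328057) = 107.307362
y = r_b·(sin φ − φ·cos φ) = 96.728124·(0.46328057 − 0.48169342·0.88621167) = 3.520733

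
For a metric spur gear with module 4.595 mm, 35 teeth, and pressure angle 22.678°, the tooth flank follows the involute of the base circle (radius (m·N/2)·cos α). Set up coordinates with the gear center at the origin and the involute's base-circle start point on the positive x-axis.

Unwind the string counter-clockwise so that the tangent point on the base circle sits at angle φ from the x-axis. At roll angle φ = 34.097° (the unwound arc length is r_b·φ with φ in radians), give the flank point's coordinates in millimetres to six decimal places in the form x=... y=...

pitch radius r_p = m·N/2 = 4.595·35/2 = 80.412500
base radius r_b = r_p·cos α = 80.412500·cos 22.678° = 74.195504
roll angle φ = 34.097° = 0.59510492 rad
x = r_b·(cos φ + φ·sin φ) = 74.195504·(0.82808969 + 0.59510492·0.56059564) = 86.193133
y = r_b·(sin φ − φ·cos φ) = 74.195504·(0.56059564 − 0.59510492·0.82808969) = 5.030113

x=86.193133 y=5.030113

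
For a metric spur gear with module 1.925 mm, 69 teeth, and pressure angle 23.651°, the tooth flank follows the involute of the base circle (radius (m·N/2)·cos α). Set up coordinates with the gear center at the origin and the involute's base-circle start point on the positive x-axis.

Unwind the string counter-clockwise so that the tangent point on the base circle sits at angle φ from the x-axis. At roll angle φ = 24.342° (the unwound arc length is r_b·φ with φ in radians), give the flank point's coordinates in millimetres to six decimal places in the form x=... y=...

x=66.079149 y=1.527104

pitch radius r_p = m·N/2 = 1.925·69/2 = 66.412500
base radius r_b = r_p·cos α = 66.412500·cos 23.651° = 60.834249
roll angle φ = 24.342° = 0.42484805 rad
x = r_b·(cos φ + φ·sin φ) = 60.834249·(0.91110138 + 0.42484805·0.41218234) = 66.079149
y = r_b·(sin φ − φ·cos φ) = 60.834249·(0.41218234 − 0.42484805·0.91110138) = 1.527104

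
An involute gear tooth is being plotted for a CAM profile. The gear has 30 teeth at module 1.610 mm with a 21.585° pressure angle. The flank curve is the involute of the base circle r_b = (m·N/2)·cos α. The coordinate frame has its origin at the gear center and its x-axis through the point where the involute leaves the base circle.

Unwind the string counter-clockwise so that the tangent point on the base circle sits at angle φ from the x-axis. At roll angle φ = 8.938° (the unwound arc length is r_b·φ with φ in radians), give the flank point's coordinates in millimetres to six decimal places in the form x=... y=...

pitch radius r_p = m·N/2 = 1.610·30/2 = 24.150000
base radius r_b = r_p·cos α = 24.150000·cos 21.585° = 22.456429
roll angle φ = 8.938° = 0.15599753 rad
x = r_b·(cos φ + φ·sin φ) = 22.456429·(0.98785704 + 0.15599753·0.15536559) = 22.728010
y = r_b·(sin φ − φ·cos φ) = 22.456429·(0.15536559 − 0.15599753·0.98785704) = 0.028348

x=22.728010 y=0.028348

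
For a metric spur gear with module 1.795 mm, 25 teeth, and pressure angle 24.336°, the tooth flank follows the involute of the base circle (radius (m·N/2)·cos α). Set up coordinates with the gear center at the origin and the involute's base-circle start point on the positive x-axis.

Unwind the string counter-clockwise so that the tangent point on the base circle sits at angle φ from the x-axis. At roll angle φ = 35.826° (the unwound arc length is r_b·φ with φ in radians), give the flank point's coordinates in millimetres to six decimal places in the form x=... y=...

x=24.058100 y=1.601739

pitch radius r_p = m·N/2 = 1.795·25/2 = 22.437500
base radius r_b = r_p·cos α = 22.437500·cos 24.336° = 20.443805
roll angle φ = 35.826° = 0.62528166 rad
x = r_b·(cos φ + φ·sin φ) = 20.443805·(0.81079829 + 0.62528166·0.58532566) = 24.058100
y = r_b·(sin φ − φ·cos φ) = 20.443805·(0.58532566 − 0.62528166·0.81079829) = 1.601739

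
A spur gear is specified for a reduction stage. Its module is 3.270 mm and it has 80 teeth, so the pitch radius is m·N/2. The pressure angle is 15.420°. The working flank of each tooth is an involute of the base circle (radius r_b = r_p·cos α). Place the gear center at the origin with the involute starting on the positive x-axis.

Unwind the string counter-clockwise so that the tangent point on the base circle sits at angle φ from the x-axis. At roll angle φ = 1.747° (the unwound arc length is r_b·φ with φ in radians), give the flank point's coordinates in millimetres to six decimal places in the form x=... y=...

pitch radius r_p = m·N/2 = 3.270·80/2 = 130.800000
base radius r_b = r_p·cos α = 130.800000·cos 15.420° = 126.091546
roll angle φ = 1.747° = 0.03049090 rad
x = r_b·(cos φ + φ·sin φ) = 126.091546·(0.99953519 + 0.03049090·0.03048618) = 126.150146
y = r_b·(sin φ − φ·cos φ) = 126.091546·(0.03048618 − 0.03049090·0.99953519) = 0.001191

x=126.150146 y=0.001191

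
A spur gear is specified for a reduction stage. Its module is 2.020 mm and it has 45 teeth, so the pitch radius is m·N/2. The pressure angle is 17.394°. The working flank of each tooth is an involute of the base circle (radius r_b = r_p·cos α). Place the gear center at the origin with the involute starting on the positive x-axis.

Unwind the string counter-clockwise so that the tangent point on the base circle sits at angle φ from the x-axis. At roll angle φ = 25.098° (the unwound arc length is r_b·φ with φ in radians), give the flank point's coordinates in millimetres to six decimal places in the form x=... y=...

pitch radius r_p = m·N/2 = 2.020·45/2 = 45.450000
base radius r_b = r_p·cos α = 45.450000·cos 17.394° = 43.371646
roll angle φ = 25.098° = 0.43804274 rad
x = r_b·(cos φ + φ·sin φ) = 43.371646·(0.90558361 + 0.43804274·0.42416781) = 47.335261
y = r_b·(sin φ − φ·cos φ) = 43.371646·(0.42416781 − 0.43804274·0.90558361) = 1.192004

x=47.335261 y=1.192004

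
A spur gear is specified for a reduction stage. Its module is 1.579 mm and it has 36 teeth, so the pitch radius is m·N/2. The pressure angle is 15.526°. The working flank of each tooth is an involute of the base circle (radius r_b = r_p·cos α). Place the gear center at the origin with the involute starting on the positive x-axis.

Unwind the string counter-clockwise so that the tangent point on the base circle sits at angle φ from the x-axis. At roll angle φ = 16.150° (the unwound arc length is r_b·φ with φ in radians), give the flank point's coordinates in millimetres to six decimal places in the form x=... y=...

x=28.451220 y=0.202808

pitch radius r_p = m·N/2 = 1.579·36/2 = 28.422000
base radius r_b = r_p·cos α = 28.422000·cos 15.526° = 27.384855
roll angle φ = 16.150° = 0.28187067 rad
x = r_b·(cos φ + φ·sin φ) = 27.384855·(0.96053679 + 0.28187067·0.27815299) = 28.451220
y = r_b·(sin φ − φ·cos φ) = 27.384855·(0.27815299 − 0.28187067·0.96053679) = 0.202808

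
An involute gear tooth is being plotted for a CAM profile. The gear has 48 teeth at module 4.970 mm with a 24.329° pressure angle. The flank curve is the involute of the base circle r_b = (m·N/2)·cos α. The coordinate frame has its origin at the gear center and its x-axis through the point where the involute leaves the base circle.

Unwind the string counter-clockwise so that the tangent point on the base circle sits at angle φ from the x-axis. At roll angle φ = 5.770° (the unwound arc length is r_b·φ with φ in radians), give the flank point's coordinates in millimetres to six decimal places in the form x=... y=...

pitch radius r_p = m·N/2 = 4.970·48/2 = 119.280000
base radius r_b = r_p·cos α = 119.280000·cos 24.329° = 108.687325
roll angle φ = 5.770° = 0.10070550 rad
x = r_b·(cos φ + φ·sin φ) = 108.687325·(0.99493349 + 0.10070550·0.10053537) = 109.237060
y = r_b·(sin φ − φ·cos φ) = 108.687325·(0.10053537 − 0.10070550·0.99493349) = 0.036964

x=109.237060 y=0.036964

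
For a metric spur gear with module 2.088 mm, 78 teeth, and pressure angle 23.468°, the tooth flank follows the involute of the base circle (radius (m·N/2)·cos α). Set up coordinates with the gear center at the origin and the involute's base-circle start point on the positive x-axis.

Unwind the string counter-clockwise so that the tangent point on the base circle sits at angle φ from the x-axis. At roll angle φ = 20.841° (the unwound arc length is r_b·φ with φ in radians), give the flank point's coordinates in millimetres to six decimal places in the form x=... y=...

pitch radius r_p = m·N/2 = 2.088·78/2 = 81.432000
base radius r_b = r_p·cos α = 81.432000·cos 23.468° = 74.696160
roll angle φ = 20.841° = 0.36374407 rad
x = r_b·(cos φ + φ·sin φ) = 74.696160·(0.93457133 + 0.36374407·0.35577582) = 79.475419
y = r_b·(sin φ − φ·cos φ) = 74.696160·(0.35577582 − 0.36374407·0.93457133) = 1.182518

x=79.475419 y=1.182518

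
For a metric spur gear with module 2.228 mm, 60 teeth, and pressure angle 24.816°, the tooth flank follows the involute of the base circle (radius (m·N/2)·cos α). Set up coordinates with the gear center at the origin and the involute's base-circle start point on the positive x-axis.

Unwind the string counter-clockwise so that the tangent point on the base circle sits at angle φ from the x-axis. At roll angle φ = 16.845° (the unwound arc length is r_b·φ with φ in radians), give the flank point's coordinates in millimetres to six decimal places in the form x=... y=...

pitch radius r_p = m·N/2 = 2.228·60/2 = 66.840000
base radius r_b = r_p·cos α = 66.840000·cos 24.816° = 60.668015
roll angle φ = 16.845° = 0.29400071 rad
x = r_b·(cos φ + φ·sin φ) = 60.668015·(0.95709220 + 0.29400071·0.28978358) = 63.233591
y = r_b·(sin φ − φ·cos φ) = 60.668015·(0.28978358 − 0.29400071·0.95709220) = 0.509478

x=63.233591 y=0.509478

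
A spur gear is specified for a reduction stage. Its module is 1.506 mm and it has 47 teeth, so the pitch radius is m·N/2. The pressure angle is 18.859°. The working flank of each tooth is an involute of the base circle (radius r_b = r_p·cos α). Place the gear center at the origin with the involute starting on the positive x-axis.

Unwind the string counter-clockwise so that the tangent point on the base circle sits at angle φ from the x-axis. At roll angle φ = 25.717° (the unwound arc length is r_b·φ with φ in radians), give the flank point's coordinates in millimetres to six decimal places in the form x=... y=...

pitch radius r_p = m·N/2 = 1.506·47/2 = 35.391000
base radius r_b = r_p·cos α = 35.391000·cos 18.859° = 33.491102
roll angle φ = 25.717° = 0.44884632 rad
x = r_b·(cos φ + φ·sin φ) = 33.491102·(0.90094831 + 0.44884632·0.43392642) = 36.696689
y = r_b·(sin φ − φ·cos φ) = 33.491102·(0.43392642 − 0.44884632·0.90094831) = 0.989296

x=36.696689 y=0.989296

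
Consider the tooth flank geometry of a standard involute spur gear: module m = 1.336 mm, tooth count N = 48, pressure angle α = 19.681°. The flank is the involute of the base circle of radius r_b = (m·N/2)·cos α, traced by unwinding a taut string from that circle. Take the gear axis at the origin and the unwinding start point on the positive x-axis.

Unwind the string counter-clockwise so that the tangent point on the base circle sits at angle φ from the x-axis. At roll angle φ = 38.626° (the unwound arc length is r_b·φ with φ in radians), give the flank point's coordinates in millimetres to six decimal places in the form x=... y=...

pitch radius r_p = m·N/2 = 1.336·48/2 = 32.064000
base radius r_b = r_p·cos α = 32.064000·cos 19.681° = 30.190894
roll angle φ = 38.626° = 0.67415088 rad
x = r_b·(cos φ + φ·sin φ) = 30.190894·(0.78123728 + 0.67415088·0.62423418) = 36.291426
y = r_b·(sin φ − φ·cos φ) = 30.190894·(0.62423418 − 0.67415088·0.78123728) = 2.945495

x=36.291426 y=2.945495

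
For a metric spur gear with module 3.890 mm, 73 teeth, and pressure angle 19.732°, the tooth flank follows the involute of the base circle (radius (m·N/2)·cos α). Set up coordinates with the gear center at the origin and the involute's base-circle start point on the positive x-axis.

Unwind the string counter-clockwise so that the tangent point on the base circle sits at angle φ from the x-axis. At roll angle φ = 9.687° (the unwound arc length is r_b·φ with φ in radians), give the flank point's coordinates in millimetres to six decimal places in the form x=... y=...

x=135.544456 y=0.214684

pitch radius r_p = m·N/2 = 3.890·73/2 = 141.985000
base radius r_b = r_p·cos α = 141.985000·cos 19.732° = 133.647943
roll angle φ = 9.687° = 0.16907004 rad
x = r_b·(cos φ + φ·sin φ) = 133.647943·(0.98574167 + 0.16907004·0.16826573) = 135.544456
y = r_b·(sin φ − φ·cos φ) = 133.647943·(0.16826573 − 0.16907004·0.98574167) = 0.214684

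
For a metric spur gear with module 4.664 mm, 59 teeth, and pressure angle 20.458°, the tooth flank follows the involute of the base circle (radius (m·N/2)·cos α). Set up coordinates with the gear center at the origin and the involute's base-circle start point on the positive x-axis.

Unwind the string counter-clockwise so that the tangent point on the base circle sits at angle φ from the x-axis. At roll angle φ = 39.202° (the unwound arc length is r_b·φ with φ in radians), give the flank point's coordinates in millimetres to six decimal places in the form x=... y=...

x=155.643253 y=13.129672

pitch radius r_p = m·N/2 = 4.664·59/2 = 137.588000
base radius r_b = r_p·cos α = 137.588000·cos 20.458° = 128.910140
roll angle φ = 39.202° = 0.68420397 rad
x = r_b·(cos φ + φ·sin φ) = 128.910140·(0.77492243 + 0.68420397·0.63205635) = 155.643253
y = r_b·(sin φ − φ·cos φ) = 128.910140·(0.63205635 − 0.68420397·0.77492243) = 13.129672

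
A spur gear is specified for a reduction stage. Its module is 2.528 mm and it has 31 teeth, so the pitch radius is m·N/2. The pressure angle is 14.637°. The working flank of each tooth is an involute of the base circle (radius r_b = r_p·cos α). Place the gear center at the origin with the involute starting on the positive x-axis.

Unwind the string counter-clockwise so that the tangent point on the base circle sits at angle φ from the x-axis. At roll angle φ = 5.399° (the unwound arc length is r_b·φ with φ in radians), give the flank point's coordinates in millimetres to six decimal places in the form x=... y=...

x=38.080275 y=0.010564

pitch radius r_p = m·N/2 = 2.528·31/2 = 39.184000
base radius r_b = r_p·cos α = 39.184000·cos 14.637° = 37.912330
roll angle φ = 5.399° = 0.09423033 rad
x = r_b·(cos φ + φ·sin φ) = 37.912330·(0.99556361 + 0.09423033·0.09409094) = 38.080275
y = r_b·(sin φ − φ·cos φ) = 37.912330·(0.09409094 − 0.09423033·0.99556361) = 0.010564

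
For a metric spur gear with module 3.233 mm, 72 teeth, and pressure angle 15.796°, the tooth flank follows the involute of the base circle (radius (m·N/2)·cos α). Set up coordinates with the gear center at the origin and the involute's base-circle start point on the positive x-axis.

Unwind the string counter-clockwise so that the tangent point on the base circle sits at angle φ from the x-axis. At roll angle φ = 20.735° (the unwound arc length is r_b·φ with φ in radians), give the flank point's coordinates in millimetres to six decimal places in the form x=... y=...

x=119.088162 y=1.746283

pitch radius r_p = m·N/2 = 3.233·72/2 = 116.388000
base radius r_b = r_p·cos α = 116.388000·cos 15.796° = 111.992840
roll angle φ = 20.735° = 0.36189402 rad
x = r_b·(cos φ + φ·sin φ) = 111.992840·(0.93522793 + 0.36189402·0.35404621) = 119.088162
y = r_b·(sin φ − φ·cos φ) = 111.992840·(0.35404621 − 0.36189402·0.93522793) = 1.746283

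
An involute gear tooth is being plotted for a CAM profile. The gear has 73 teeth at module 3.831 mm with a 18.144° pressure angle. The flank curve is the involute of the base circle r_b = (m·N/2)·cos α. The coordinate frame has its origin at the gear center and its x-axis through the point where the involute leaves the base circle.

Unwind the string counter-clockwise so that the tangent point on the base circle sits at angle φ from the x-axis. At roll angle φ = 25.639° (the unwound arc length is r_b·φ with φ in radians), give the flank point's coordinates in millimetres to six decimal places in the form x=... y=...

x=145.524000 y=3.889984

pitch radius r_p = m·N/2 = 3.831·73/2 = 139.831500
base radius r_b = r_p·cos α = 139.831500·cos 18.144° = 132.878640
roll angle φ = 25.639° = 0.44748497 rad
x = r_b·(cos φ + φ·sin φ) = 132.878640·(0.90153821 + 0.44748497·0.43269951) = 145.524000
y = r_b·(sin φ − φ·cos φ) = 132.878640·(0.43269951 − 0.44748497·0.90153821) = 3.889984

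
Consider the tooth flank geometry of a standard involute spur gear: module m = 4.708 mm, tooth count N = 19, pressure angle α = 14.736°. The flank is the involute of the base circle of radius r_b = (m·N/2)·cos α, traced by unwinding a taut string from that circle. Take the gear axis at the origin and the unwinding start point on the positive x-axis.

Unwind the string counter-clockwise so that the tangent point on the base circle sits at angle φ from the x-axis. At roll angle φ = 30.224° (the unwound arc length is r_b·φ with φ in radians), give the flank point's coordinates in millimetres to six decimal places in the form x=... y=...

x=48.860804 y=2.058109

pitch radius r_p = m·N/2 = 4.708·19/2 = 44.726000
base radius r_b = r_p·cos α = 44.726000·cos 14.736° = 43.254878
roll angle φ = 30.224° = 0.52750831 rad
x = r_b·(cos φ + φ·sin φ) = 43.254878·(0.86406402 + 0.52750831·0.50338193) = 48.860804
y = r_b·(sin φ − φ·cos φ) = 43.254878·(0.50338193 − 0.52750831·0.86406402) = 2.058109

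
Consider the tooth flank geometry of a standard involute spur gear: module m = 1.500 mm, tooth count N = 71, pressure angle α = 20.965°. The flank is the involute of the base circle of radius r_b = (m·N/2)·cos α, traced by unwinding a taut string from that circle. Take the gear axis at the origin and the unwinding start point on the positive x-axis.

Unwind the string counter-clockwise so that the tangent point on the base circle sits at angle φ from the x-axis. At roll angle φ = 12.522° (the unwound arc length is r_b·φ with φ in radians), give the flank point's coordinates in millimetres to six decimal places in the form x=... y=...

x=50.898195 y=0.172198

pitch radius r_p = m·N/2 = 1.500·71/2 = 53.250000
base radius r_b = r_p·cos α = 53.250000·cos 20.965° = 49.724806
roll angle φ = 12.522° = 0.21855013 rad
x = r_b·(cos φ + φ·sin φ) = 49.724806·(0.97621283 + 0.21855013·0.21681447) = 50.898195
y = r_b·(sin φ − φ·cos φ) = 49.724806·(0.21681447 − 0.21855013·0.97621283) = 0.172198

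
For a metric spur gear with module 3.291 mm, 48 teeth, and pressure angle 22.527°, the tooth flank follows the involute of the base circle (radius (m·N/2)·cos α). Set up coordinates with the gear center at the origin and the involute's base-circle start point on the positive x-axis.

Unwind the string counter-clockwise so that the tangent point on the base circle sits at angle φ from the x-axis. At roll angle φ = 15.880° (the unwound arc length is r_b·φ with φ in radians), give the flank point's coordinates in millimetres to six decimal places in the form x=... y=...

x=75.706041 y=0.513798

pitch radius r_p = m·N/2 = 3.291·48/2 = 78.984000
base radius r_b = r_p·cos α = 78.984000·cos 22.527° = 72.957449
roll angle φ = 15.880° = 0.27715829 rad
x = r_b·(cos φ + φ·sin φ) = 72.957449·(0.96183688 + 0.27715829·0.27362349) = 75.706041
y = r_b·(sin φ − φ·cos φ) = 72.957449·(0.27362349 − 0.27715829·0.96183688) = 0.513798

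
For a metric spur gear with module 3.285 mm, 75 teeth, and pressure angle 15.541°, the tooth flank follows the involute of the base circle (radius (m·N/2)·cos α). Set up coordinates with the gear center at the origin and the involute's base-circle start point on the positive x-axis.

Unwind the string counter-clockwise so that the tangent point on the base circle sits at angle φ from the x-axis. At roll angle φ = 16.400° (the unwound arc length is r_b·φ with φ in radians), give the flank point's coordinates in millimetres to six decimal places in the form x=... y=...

x=123.446377 y=0.920176

pitch radius r_p = m·N/2 = 3.285·75/2 = 123.187500
base radius r_b = r_p·cos α = 123.187500·cos 15.541° = 118.683639
roll angle φ = 16.400° = 0.28623400 rad
x = r_b·(cos φ + φ·sin φ) = 118.683639·(0.95931397 + 0.28623400·0.28234146) = 123.446377
y = r_b·(sin φ − φ·cos φ) = 118.683639·(0.28234146 − 0.28623400·0.95931397) = 0.920176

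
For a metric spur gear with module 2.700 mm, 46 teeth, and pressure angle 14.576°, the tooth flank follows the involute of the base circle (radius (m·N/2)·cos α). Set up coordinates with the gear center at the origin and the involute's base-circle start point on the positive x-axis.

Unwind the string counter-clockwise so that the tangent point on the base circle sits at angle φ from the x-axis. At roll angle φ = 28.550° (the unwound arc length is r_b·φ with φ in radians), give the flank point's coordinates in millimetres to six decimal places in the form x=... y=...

pitch radius r_p = m·N/2 = 2.700·46/2 = 62.100000
base radius r_b = r_p·cos α = 62.100000·cos 14.576° = 60.101291
roll angle φ = 28.550° = 0.49829150 rad
x = r_b·(cos φ + φ·sin φ) = 60.101291·(0.87840038 + 0.49829150·0.47792549) = 67.105892
y = r_b·(sin φ − φ·cos φ) = 60.101291·(0.47792549 − 0.49829150·0.87840038) = 2.417637

x=67.105892 y=2.417637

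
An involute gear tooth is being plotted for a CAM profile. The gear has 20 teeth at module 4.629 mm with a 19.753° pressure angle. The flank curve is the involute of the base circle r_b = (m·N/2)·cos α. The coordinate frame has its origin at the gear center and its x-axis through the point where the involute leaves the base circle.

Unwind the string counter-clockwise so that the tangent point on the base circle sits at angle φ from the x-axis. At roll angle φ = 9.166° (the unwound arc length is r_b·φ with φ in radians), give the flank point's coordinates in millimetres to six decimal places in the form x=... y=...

x=44.120143 y=0.059305

pitch radius r_p = m·N/2 = 4.629·20/2 = 46.290000
base radius r_b = r_p·cos α = 46.290000·cos 19.753° = 43.566219
roll angle φ = 9.166° = 0.15997688 rad
x = r_b·(cos φ + φ·sin φ) = 43.566219·(0.98723097 + 0.15997688·0.15929538) = 44.120143
y = r_b·(sin φ − φ·cos φ) = 43.566219·(0.15929538 − 0.15997688·0.98723097) = 0.059305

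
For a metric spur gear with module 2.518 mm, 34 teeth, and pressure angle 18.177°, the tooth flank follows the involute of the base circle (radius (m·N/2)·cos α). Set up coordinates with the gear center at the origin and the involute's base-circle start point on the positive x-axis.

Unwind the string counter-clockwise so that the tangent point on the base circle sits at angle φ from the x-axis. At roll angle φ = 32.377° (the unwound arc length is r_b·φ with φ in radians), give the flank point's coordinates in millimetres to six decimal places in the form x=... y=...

x=46.654000 y=2.368981

pitch radius r_p = m·N/2 = 2.518·34/2 = 42.806000
base radius r_b = r_p·cos α = 42.806000·cos 18.177° = 40.669867
roll angle φ = 32.377° = 0.56508525 rad
x = r_b·(cos φ + φ·sin φ) = 40.669867·(0.84454295 + 0.56508525·0.53548782) = 46.654000
y = r_b·(sin φ − φ·cos φ) = 40.669867·(0.53548782 − 0.56508525·0.84454295) = 2.368981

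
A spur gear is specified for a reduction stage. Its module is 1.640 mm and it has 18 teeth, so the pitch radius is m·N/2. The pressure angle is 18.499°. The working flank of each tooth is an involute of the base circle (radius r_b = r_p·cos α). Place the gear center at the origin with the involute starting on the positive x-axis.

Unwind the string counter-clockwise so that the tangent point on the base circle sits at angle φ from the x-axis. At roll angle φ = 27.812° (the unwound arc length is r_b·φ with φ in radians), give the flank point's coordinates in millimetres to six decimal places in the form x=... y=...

x=15.550517 y=0.521177

pitch radius r_p = m·N/2 = 1.640·18/2 = 14.760000
base radius r_b = r_p·cos α = 14.760000·cos 18.499° = 13.997339
roll angle φ = 27.812° = 0.48541097 rad
x = r_b·(cos φ + φ·sin φ) = 13.997339·(0.88448328 + 0.48541097·0.46657190) = 15.550517
y = r_b·(sin φ − φ·cos φ) = 13.997339·(0.46657190 − 0.48541097·0.88448328) = 0.521177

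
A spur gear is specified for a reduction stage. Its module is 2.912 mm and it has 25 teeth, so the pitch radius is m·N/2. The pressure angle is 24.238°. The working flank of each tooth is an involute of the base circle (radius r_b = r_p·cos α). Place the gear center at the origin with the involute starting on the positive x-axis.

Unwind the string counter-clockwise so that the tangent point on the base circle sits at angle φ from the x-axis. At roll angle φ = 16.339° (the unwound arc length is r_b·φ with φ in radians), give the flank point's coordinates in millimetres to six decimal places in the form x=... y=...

x=34.513538 y=0.254493

pitch radius r_p = m·N/2 = 2.912·25/2 = 36.400000
base radius r_b = r_p·cos α = 36.400000·cos 24.238° = 33.191269
roll angle φ = 16.339° = 0.28516935 rad
x = r_b·(cos φ + φ·sin φ) = 33.191269·(0.95961403 + 0.28516935·0.28131996) = 34.513538
y = r_b·(sin φ − φ·cos φ) = 33.191269·(0.28131996 − 0.28516935·0.95961403) = 0.254493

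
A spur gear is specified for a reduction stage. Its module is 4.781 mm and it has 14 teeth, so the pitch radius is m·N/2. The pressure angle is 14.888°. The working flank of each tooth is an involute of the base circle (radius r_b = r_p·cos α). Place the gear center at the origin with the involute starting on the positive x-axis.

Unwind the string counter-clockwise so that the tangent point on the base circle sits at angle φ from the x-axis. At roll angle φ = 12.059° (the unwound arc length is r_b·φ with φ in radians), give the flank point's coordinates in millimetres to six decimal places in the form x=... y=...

pitch radius r_p = m·N/2 = 4.781·14/2 = 33.467000
base radius r_b = r_p·cos α = 33.467000·cos 14.888° = 32.343510
roll angle φ = 12.059° = 0.21046925 rad
x = r_b·(cos φ + φ·sin φ) = 32.343510·(0.97793299 + 0.21046925·0.20891882) = 33.051961
y = r_b·(sin φ − φ·cos φ) = 32.343510·(0.20891882 − 0.21046925·0.97793299) = 0.100071

x=33.051961 y=0.100071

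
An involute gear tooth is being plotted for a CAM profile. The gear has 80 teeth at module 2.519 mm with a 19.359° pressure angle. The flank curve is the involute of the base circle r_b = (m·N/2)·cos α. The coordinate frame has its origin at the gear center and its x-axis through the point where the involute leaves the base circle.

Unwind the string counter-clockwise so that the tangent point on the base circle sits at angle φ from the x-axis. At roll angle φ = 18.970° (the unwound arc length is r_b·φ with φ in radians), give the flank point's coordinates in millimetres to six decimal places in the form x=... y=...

pitch radius r_p = m·N/2 = 2.519·80/2 = 100.760000
base radius r_b = r_p·cos α = 100.760000·cos 19.359° = 95.063040
roll angle φ = 18.970° = 0.33108896 rad
x = r_b·(cos φ + φ·sin φ) = 95.063040·(0.94568891 + 0.33108896·0.32507304) = 100.131517
y = r_b·(sin φ − φ·cos φ) = 95.063040·(0.32507304 − 0.33108896·0.94568891) = 1.137513

x=100.131517 y=1.137513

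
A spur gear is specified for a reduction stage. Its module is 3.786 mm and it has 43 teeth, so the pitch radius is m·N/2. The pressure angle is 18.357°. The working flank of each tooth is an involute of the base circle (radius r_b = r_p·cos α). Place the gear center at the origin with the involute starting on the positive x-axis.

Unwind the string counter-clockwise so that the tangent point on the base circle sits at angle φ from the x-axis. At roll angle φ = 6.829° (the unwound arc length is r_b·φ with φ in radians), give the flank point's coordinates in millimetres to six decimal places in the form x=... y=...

pitch radius r_p = m·N/2 = 3.786·43/2 = 81.399000
base radius r_b = r_p·cos α = 81.399000·cos 18.357° = 77.256819
roll angle φ = 6.829° = 0.11918853 rad
x = r_b·(cos φ + φ·sin φ) = 77.256819·(0.99290545 + 0.11918853·0.11890654) = 77.803624
y = r_b·(sin φ − φ·cos φ) = 77.256819·(0.11890654 − 0.11918853·0.99290545) = 0.043541

x=77.803624 y=0.043541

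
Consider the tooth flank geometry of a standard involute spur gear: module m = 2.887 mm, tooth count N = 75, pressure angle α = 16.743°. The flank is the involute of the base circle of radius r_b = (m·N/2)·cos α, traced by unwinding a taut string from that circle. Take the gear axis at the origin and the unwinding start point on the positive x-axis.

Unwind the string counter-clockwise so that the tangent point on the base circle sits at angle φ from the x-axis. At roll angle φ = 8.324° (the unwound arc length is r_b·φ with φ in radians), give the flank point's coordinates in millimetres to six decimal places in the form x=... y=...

x=104.761207 y=0.105744

pitch radius r_p = m·N/2 = 2.887·75/2 = 108.262500
base radius r_b = r_p·cos α = 108.262500·cos 16.743° = 103.672881
roll angle φ = 8.324° = 0.14528121 rad
x = r_b·(cos φ + φ·sin φ) = 103.672881·(0.98946523 + 0.14528121·0.14477068) = 104.761207
y = r_b·(sin φ − φ·cos φ) = 103.672881·(0.14477068 − 0.14528121·0.98946523) = 0.105744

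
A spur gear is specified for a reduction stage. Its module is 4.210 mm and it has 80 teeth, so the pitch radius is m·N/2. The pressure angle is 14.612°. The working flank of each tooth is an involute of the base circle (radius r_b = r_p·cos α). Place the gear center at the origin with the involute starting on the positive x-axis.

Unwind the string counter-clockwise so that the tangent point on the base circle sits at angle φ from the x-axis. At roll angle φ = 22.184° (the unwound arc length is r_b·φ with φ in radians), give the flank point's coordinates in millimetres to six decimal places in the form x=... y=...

pitch radius r_p = m·N/2 = 4.210·80/2 = 168.400000
base radius r_b = r_p·cos α = 168.400000·cos 14.612° = 162.953330
roll angle φ = 22.184° = 0.38718384 rad
x = r_b·(cos φ + φ·sin φ) = 162.953330·(0.92597606 + 0.38718384·0.37758222) = 174.713639
y = r_b·(sin φ − φ·cos φ) = 162.953330·(0.37758222 − 0.38718384·0.92597606) = 3.105769

x=174.713639 y=3.105769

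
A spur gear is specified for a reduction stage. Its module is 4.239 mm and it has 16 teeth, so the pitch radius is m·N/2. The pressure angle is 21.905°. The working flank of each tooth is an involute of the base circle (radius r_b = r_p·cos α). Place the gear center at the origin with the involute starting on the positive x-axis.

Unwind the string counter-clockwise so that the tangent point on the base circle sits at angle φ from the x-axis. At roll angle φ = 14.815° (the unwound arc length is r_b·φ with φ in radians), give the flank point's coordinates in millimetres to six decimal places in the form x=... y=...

pitch radius r_p = m·N/2 = 4.239·16/2 = 33.912000
base radius r_b = r_p·cos α = 33.912000·cos 21.905° = 31.463679
roll angle φ = 14.815° = 0.25857053 rad
x = r_b·(cos φ + φ·sin φ) = 31.463679·(0.96675648 + 0.25857053·0.25569886) = 32.497974
y = r_b·(sin φ − φ·cos φ) = 31.463679·(0.25569886 − 0.25857053·0.96675648) = 0.180102

x=32.497974 y=0.180102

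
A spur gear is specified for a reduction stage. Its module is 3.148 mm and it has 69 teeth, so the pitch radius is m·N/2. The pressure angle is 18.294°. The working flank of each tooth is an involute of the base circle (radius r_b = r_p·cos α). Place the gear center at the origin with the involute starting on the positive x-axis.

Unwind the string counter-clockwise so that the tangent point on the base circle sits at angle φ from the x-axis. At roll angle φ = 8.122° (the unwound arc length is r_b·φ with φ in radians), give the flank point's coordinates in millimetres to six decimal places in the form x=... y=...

pitch radius r_p = m·N/2 = 3.148·69/2 = 108.606000
base radius r_b = r_p·cos α = 108.606000·cos 18.294° = 103.116874
roll angle φ = 8.122° = 0.14175564 rad
x = r_b·(cos φ + φ·sin φ) = 103.116874·(0.98996948 + 0.14175564·0.14128136) = 104.147724
y = r_b·(sin φ − φ·cos φ) = 103.116874·(0.14128136 − 0.14175564·0.98996948) = 0.097714

x=104.147724 y=0.097714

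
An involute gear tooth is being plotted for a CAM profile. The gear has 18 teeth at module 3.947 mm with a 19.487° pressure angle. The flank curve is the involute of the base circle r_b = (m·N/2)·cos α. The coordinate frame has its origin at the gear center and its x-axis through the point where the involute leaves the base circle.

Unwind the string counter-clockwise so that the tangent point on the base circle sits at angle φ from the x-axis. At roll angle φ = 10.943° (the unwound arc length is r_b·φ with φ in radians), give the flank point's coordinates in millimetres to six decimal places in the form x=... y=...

pitch radius r_p = m·N/2 = 3.947·18/2 = 35.523000
base radius r_b = r_p·cos α = 35.523000·cos 19.487° = 33.488143
roll angle φ = 10.943° = 0.19099138 rad
x = r_b·(cos φ + φ·sin φ) = 33.488143·(0.98181652 + 0.19099138·0.18983234) = 34.093370
y = r_b·(sin φ − φ·cos φ) = 33.488143·(0.18983234 − 0.19099138·0.98181652) = 0.077487

x=34.093370 y=0.077487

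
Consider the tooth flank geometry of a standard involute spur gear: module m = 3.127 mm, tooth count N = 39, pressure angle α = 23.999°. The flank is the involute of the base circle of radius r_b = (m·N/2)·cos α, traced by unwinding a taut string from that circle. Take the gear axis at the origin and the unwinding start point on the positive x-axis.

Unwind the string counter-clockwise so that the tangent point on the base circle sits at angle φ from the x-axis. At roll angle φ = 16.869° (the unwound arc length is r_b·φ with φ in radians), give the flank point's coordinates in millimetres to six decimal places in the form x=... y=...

x=58.067514 y=0.469792

pitch radius r_p = m·N/2 = 3.127·39/2 = 60.976500
base radius r_b = r_p·cos α = 60.976500·cos 23.999° = 55.705237
roll angle φ = 16.869° = 0.29441959 rad
x = r_b·(cos φ + φ·sin φ) = 55.705237·(0.95697073 + 0.29441959·0.29018447) = 58.067514
y = r_b·(sin φ − φ·cos φ) = 55.705237·(0.29018447 − 0.29441959·0.95697073) = 0.469792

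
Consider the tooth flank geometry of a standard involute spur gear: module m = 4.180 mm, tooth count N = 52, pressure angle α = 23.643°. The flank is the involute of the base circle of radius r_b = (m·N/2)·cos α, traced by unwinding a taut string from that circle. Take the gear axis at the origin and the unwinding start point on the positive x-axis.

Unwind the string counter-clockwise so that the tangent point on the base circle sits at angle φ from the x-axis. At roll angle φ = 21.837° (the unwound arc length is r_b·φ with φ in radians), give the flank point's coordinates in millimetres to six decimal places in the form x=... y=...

x=106.527929 y=1.810684

pitch radius r_p = m·N/2 = 4.180·52/2 = 108.680000
base radius r_b = r_p·cos α = 108.680000·cos 23.643° = 99.557620
roll angle φ = 21.837° = 0.38112755 rad
x = r_b·(cos φ + φ·sin φ) = 99.557620·(0.92824581 + 0.38112755·0.37196735) = 106.527929
y = r_b·(sin φ − φ·cos φ) = 99.557620·(0.37196735 − 0.38112755·0.92824581) = 1.810684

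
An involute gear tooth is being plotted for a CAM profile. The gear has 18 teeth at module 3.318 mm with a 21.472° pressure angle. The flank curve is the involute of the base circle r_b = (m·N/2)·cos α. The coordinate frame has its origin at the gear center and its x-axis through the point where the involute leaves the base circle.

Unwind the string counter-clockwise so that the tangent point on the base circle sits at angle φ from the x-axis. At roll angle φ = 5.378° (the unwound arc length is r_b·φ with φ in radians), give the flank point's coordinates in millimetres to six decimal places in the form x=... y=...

x=27.911623 y=0.007654

pitch radius r_p = m·N/2 = 3.318·18/2 = 29.862000
base radius r_b = r_p·cos α = 29.862000·cos 21.472° = 27.789475
roll angle φ = 5.378° = 0.09386381 rad
x = r_b·(cos φ + φ·sin φ) = 27.789475·(0.99559803 + 0.09386381·0.09372604) = 27.911623
y = r_b·(sin φ − φ·cos φ) = 27.789475·(0.09372604 − 0.09386381·0.99559803) = 0.007654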